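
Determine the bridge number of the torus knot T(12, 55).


The bridge number of T(p,q) is min(p,q).
min(12, 55) = 12

12


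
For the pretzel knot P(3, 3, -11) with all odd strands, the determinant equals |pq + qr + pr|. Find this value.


Step 1: Compute pq + qr + pr.
pq = 3*3 = 9
qr = 3*(-11) = -33
pr = 3*(-11) = -33
pq + qr + pr = 9 + (-33) + (-33) = -57
Step 2: Take absolute value.
det(P(3,3,-11)) = |-57| = 57

57


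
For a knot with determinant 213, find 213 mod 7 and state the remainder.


Step 1: A knot is p-colorable if and only if p divides its determinant.
Step 2: Compute 213 mod 7.
213 = 30 * 7 + 3
Step 3: 213 mod 7 = 3
Step 4: The knot is 7-colorable: no

3


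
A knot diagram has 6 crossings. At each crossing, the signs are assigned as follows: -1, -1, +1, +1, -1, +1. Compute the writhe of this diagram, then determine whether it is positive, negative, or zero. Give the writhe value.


Step 1: Count positive crossings (+1).
Positive crossings: 3
Step 2: Count negative crossings (-1).
Negative crossings: 3
Step 3: Writhe = (positive) - (negative)
w = 3 - 3 = 0
Step 4: |w| = 0, and w is zero

0


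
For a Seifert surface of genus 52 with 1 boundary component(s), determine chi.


chi = 2 - 2g - b
= 2 - 2*52 - 1
= 2 - 104 - 1 = -103

-103


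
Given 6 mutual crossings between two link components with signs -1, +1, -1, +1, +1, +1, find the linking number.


Step 1: Count positive crossings: 4
Step 2: Count negative crossings: 2
Step 3: Sum of signs = 4 - 2 = 2
Step 4: Linking number = sum/2 = 2/2 = 1

1


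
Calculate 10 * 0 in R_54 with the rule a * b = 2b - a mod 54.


10 * 0 = 2*0 - 10 mod 54
= 0 - 10 mod 54
= -10 mod 54 = 44

44


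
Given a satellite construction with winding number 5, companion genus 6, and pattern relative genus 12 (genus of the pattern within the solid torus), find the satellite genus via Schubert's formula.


Schubert: g(satellite) = g_rel(pattern) + |winding| * g(companion),
where g_rel(pattern) is the genus of the pattern relative to the solid torus.
= 12 + 5 * 6
= 12 + 30 = 42

42


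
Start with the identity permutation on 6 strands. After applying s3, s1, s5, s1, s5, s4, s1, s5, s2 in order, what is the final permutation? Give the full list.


Starting with identity [1, 2, 3, 4, 5, 6].
Apply generators in sequence:
  After s3: [1, 2, 4, 3, 5, 6]
  After s1: [2, 1, 4, 3, 5, 6]
  After s5: [2, 1, 4, 3, 6, 5]
  After s1: [1, 2, 4, 3, 6, 5]
  After s5: [1, 2, 4, 3, 5, 6]
  After s4: [1, 2, 4, 5, 3, 6]
  After s1: [2, 1, 4, 5, 3, 6]
  After s5: [2, 1, 4, 5, 6, 3]
  After s2: [2, 4, 1, 5, 6, 3]
Final permutation: [2, 4, 1, 5, 6, 3]

[2, 4, 1, 5, 6, 3]


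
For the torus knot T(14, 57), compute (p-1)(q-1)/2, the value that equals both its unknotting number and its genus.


For a torus knot T(p,q), both the unknotting number and genus equal (p-1)(q-1)/2.
= (14-1)(57-1)/2
= 13*56/2
= 728/2 = 364

364


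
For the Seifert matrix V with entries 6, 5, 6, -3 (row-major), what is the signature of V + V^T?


Step 1: V + V^T = [[12, 11], [11, -6]]
Step 2: trace = 6, det = -193
Step 3: Discriminant = 6^2 - 4*(-193) = 808
Step 4: Eigenvalues: 17.2127, -11.2127
Step 5: Signature = (# positive eigenvalues) - (# negative eigenvalues) = 0

0


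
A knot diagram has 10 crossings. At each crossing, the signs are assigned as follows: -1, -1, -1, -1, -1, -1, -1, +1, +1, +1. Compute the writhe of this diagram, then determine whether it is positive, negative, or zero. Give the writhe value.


Step 1: Count positive crossings (+1).
Positive crossings: 3
Step 2: Count negative crossings (-1).
Negative crossings: 7
Step 3: Writhe = (positive) - (negative)
w = 3 - 7 = -4
Step 4: |w| = 4, and w is negative

-4


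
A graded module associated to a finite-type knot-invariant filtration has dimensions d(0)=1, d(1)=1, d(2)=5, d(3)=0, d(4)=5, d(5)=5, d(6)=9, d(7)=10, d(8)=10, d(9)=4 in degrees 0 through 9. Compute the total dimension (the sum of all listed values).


Total dimension = d(0) + d(1) + ... + d(9)
= 1 + 1 + 5 + 0 + 5 + 5 + 9 + 10 + 10 + 4
= 50

50


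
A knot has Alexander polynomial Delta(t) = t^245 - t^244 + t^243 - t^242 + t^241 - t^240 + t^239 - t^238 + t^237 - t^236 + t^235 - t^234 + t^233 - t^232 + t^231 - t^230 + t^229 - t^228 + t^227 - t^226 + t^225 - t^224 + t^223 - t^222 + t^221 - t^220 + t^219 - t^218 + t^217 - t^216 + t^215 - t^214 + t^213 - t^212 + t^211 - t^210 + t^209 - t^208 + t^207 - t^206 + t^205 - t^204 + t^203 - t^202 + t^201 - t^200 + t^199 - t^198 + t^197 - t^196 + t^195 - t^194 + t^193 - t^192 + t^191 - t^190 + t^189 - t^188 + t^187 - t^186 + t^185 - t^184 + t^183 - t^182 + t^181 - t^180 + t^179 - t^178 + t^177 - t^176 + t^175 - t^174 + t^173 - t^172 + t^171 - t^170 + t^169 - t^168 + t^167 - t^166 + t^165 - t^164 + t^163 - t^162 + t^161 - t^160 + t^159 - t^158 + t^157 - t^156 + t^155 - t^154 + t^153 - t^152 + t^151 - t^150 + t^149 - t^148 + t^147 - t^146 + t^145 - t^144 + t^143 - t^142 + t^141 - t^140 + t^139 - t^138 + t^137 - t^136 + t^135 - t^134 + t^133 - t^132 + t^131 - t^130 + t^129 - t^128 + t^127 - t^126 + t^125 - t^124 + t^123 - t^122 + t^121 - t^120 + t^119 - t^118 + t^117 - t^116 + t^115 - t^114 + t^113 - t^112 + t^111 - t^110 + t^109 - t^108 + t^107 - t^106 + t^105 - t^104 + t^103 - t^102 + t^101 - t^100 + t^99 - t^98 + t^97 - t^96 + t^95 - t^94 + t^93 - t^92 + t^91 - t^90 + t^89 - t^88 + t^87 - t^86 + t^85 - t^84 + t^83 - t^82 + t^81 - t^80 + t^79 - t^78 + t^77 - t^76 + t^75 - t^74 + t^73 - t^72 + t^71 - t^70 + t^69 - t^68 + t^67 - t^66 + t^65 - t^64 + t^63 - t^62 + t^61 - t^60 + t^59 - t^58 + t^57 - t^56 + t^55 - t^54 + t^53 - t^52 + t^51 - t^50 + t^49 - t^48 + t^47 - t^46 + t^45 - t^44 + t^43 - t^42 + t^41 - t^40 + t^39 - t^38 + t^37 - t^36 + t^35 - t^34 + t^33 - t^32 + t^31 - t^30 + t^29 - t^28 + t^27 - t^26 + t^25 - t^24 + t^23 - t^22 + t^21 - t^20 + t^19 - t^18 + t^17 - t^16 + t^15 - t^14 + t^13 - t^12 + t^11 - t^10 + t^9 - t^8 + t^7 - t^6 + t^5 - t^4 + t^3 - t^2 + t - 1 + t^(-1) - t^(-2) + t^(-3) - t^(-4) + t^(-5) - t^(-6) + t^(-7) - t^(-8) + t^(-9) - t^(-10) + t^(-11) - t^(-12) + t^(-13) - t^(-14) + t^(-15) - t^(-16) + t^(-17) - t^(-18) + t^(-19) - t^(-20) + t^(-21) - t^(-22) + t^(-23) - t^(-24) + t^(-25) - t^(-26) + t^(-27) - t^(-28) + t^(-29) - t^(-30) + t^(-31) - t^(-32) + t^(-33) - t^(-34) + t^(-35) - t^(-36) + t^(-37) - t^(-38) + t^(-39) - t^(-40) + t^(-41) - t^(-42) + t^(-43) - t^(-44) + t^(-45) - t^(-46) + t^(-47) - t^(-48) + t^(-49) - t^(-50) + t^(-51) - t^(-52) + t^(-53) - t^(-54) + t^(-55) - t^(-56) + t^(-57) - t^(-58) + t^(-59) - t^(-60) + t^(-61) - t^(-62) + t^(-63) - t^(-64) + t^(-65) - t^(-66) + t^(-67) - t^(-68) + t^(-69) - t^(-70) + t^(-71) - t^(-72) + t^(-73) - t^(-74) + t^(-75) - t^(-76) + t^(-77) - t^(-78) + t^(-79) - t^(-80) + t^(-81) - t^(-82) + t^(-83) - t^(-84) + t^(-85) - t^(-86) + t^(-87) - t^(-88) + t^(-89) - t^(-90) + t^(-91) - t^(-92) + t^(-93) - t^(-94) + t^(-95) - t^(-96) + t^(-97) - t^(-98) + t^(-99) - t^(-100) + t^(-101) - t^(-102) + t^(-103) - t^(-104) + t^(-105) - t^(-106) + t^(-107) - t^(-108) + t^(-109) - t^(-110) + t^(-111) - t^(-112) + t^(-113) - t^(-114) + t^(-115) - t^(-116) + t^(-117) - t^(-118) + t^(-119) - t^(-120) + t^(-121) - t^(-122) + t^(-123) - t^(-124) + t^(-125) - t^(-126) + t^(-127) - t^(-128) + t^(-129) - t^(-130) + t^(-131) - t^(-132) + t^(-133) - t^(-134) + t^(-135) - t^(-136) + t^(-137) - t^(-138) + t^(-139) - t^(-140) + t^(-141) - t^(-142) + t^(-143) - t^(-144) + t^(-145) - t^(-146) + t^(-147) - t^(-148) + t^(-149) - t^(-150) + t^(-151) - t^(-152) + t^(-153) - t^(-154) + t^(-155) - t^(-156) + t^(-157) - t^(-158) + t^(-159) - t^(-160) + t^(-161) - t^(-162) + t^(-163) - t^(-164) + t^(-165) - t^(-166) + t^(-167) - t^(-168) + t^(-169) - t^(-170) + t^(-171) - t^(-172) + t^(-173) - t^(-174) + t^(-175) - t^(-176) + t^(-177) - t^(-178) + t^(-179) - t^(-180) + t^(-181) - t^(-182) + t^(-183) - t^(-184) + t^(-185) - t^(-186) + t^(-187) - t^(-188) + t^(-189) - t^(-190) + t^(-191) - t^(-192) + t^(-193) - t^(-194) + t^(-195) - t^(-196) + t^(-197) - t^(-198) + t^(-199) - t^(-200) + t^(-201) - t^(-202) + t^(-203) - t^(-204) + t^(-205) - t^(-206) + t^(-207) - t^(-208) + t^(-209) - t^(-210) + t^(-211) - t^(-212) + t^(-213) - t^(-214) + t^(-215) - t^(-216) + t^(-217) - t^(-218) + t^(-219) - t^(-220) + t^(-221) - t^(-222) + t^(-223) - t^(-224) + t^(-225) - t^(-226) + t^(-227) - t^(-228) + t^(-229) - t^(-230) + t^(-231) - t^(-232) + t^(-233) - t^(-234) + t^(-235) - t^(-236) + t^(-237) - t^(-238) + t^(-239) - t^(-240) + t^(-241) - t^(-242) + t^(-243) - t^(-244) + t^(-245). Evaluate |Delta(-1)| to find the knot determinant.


Step 1: The polynomial has 491 terms with alternating signs, exponents from 245 down to -245.
Step 2: Substitute t = -1. The i-th term has coefficient (-1)^i and exponent (m-i),
  so its value is (-1)^i * (-1)^(m-i) = (-1)^m = -1 for every i.
Step 3: All 491 terms equal -1, so Delta(-1) = 491 * (-1) = -491
Step 4: |Delta(-1)| = 491

491


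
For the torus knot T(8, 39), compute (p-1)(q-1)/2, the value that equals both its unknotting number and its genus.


For a torus knot T(p,q), both the unknotting number and genus equal (p-1)(q-1)/2.
= (8-1)(39-1)/2
= 7*38/2
= 266/2 = 133

133


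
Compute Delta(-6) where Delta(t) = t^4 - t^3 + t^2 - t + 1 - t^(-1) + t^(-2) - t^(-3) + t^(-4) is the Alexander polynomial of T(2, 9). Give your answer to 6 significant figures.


Substituting t = -6 into Delta(t) = t^4 - t^3 + t^2 - t + 1 - t^(-1) + t^(-2) - t^(-3) + t^(-4):
Term values: (1296) + (216) + (36) + (6) + (1) + (0.166667) + (0.0277778) + (0.00462963) + (0.000771605)
Sum = 1555.199846
Rounded to 6 significant figures: 1555.2

1555.2


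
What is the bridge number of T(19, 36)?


The bridge number of T(p,q) is min(p,q).
min(19, 36) = 19

19


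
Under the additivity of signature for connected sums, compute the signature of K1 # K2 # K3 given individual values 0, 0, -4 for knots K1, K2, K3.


The signature is additive under connected sum.
signature(K1 # K2 # K3) = (0) + (0) + (-4)
= -4

-4


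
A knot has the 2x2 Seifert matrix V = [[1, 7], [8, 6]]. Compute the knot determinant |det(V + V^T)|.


Step 1: Form V + V^T where V = [[1, 7], [8, 6]]
  V^T = [[1, 8], [7, 6]]
  V + V^T = [[2, 15], [15, 12]]
Step 2: det(V + V^T) = 2*12 - 15*15
  = 24 - 225 = -201
Step 3: Knot determinant = |det(V + V^T)| = |-201| = 201

201


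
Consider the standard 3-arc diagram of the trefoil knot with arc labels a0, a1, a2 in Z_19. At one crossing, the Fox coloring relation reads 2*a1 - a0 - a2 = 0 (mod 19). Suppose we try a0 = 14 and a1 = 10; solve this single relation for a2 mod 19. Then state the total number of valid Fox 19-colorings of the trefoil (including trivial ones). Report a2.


Step 1: Apply the given crossing relation 2*a1 - a0 - a2 = 0 (mod 19).
  a2 = 2*a1 - a0 mod 19
  a2 = 2*10 - 14 mod 19
  a2 = 20 - 14 mod 19
  a2 = 6 mod 19 = 6
Step 2: The trefoil has determinant 3.
  Number of Fox p-colorings (p prime) is p^2 if p = 3, else p.
  Since 19 does not divide 3, only trivial (constant) colorings exist.
  (So the trial a0 = 14, a1 = 10 with a0 != a1 does NOT extend to a valid coloring of the whole trefoil: the other two crossing relations require 3*(a1 - a0) = 0 (mod 19), which fails.)
  Total colorings = 19
Step 3: a2 = 6, total Fox 19-colorings = 19

6


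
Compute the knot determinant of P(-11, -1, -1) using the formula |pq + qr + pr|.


Step 1: Compute pq + qr + pr.
pq = (-11)*(-1) = 11
qr = (-1)*(-1) = 1
pr = (-11)*(-1) = 11
pq + qr + pr = 11 + 1 + 11 = 23
Step 2: Take absolute value.
det(P(-11,-1,-1)) = |23| = 23

23


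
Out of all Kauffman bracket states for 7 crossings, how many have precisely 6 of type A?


We choose which 6 of 7 crossings get A-smoothings.
C(7, 6) = 7! / (6! * 1!)
= 7

7


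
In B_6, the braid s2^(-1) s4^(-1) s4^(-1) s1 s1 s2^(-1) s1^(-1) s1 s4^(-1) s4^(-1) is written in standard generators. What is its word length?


The word length counts the number of generators (including inverses).
Listing each generator: s2^(-1), s4^(-1), s4^(-1), s1, s1, s2^(-1), s1^(-1), s1, s4^(-1), s4^(-1)
There are 10 generators in this braid word.

10


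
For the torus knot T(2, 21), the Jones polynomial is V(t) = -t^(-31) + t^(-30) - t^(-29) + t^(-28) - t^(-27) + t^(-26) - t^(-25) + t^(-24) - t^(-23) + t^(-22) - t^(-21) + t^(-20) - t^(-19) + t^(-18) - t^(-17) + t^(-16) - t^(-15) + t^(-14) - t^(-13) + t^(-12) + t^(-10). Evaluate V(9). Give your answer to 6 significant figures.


Substituting t = 9 into V(t) = -t^(-31) + t^(-30) - t^(-29) + t^(-28) - t^(-27) + t^(-26) - t^(-25) + t^(-24) - t^(-23) + t^(-22) - t^(-21) + t^(-20) - t^(-19) + t^(-18) - t^(-17) + t^(-16) - t^(-15) + t^(-14) - t^(-13) + t^(-12) + t^(-10):
  (-)t^(-31) = -2.62109e-30
  (+)t^(-30) = 2.35898e-29
  (-)t^(-29) = -2.12308e-28
  (+)t^(-28) = 1.91078e-27
  (-)t^(-27) = -1.7197e-26
  (+)t^(-26) = 1.54773e-25
  (-)t^(-25) = -1.39296e-24
  (+)t^(-24) = 1.25366e-23
  (-)t^(-23) = -1.12829e-22
  (+)t^(-22) = 1.01546e-21
  (-)t^(-21) = -9.13918e-21
  (+)t^(-20) = 8.22526e-20
  (-)t^(-19) = -7.40274e-19
  (+)t^(-18) = 6.66246e-18
  (-)t^(-17) = -5.99622e-17
  (+)t^(-16) = 5.3966e-16
  (-)t^(-15) = -4.85694e-15
  (+)t^(-14) = 4.37124e-14
  (-)t^(-13) = -3.93412e-13
  (+)t^(-12) = 3.54071e-12
  (+)t^(-10) = 2.86797e-10
Sum = (-2.62109e-30) + (2.35898e-29) + (-2.12308e-28) + (1.91078e-27) + (-1.7197e-26) + (1.54773e-25) + (-1.39296e-24) + (1.25366e-23) + (-1.12829e-22) + (1.01546e-21) + (-9.13918e-21) + (8.22526e-20) + (-7.40274e-19) + (6.66246e-18) + (-5.99622e-17) + (5.3966e-16) + (-4.85694e-15) + (4.37124e-14) + (-3.93412e-13) + (3.54071e-12) + (2.86797e-10)
= 2.899838346e-10
Rounded to 6 significant figures: 2.89984e-10

2.89984e-10


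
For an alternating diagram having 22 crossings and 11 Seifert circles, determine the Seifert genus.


For alternating knots, g = (c - s + 1)/2.
= (22 - 11 + 1)/2
= 12/2 = 6

6


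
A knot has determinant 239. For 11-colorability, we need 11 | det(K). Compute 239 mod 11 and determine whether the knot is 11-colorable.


Step 1: A knot is p-colorable if and only if p divides its determinant.
Step 2: Compute 239 mod 11.
239 = 21 * 11 + 8
Step 3: 239 mod 11 = 8
Step 4: The knot is 11-colorable: no

8


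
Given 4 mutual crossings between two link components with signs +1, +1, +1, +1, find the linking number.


Step 1: Count positive crossings: 4
Step 2: Count negative crossings: 0
Step 3: Sum of signs = 4 - 0 = 4
Step 4: Linking number = sum/2 = 4/2 = 2

2


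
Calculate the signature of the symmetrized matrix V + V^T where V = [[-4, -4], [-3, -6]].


Step 1: V + V^T = [[-8, -7], [-7, -12]]
Step 2: trace = -20, det = 47
Step 3: Discriminant = (-20)^2 - 4*47 = 212
Step 4: Eigenvalues: -2.71989, -17.2801
Step 5: Signature = (# positive eigenvalues) - (# negative eigenvalues) = -2

-2


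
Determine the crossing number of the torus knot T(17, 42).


For a torus knot T(p, q) with gcd(p,q)=1,
the crossing number is min(p*(q-1), q*(p-1)).
p*(q-1) = 17*41 = 697
q*(p-1) = 42*16 = 672
min(697, 672) = 672

672


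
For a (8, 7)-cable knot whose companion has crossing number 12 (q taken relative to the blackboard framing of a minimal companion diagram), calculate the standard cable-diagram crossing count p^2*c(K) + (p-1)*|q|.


Step 1: Each of the c(K) crossings of the companion diagram becomes p*p = p^2 crossings among the p parallel strands, and each of the |q| twists s_1 s_2 ... s_(p-1) adds (p-1) crossings.
  Crossings = p^2 * c(K) + (p-1)*|q|
Step 2: = 8^2 * 12 + (8-1)*7
Step 3: = 64*12 + 7*7
Step 4: = 768 + 49 = 817

817


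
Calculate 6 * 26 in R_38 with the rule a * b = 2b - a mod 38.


6 * 26 = 2*26 - 6 mod 38
= 52 - 6 mod 38
= 46 mod 38 = 8

8


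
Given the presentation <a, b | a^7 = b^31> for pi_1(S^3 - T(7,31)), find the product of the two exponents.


The relation is a^7 = b^31.
Product of exponents = 7 * 31
= 217

217


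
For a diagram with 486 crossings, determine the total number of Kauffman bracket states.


Each crossing contributes 2 choices (A-smoothing or B-smoothing).
Total states = 2^486 = 199791907220223502808422222706762643567910281130558153654986045416023791284464999687699590596063486154228923591770023865308670443474450259602571264

199791907220223502808422222706762643567910281130558153654986045416023791284464999687699590596063486154228923591770023865308670443474450259602571264


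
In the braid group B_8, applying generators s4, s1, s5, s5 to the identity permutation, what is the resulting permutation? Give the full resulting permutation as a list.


Starting with identity [1, 2, 3, 4, 5, 6, 7, 8].
Apply generators in sequence:
  After s4: [1, 2, 3, 5, 4, 6, 7, 8]
  After s1: [2, 1, 3, 5, 4, 6, 7, 8]
  After s5: [2, 1, 3, 5, 6, 4, 7, 8]
  After s5: [2, 1, 3, 5, 4, 6, 7, 8]
Final permutation: [2, 1, 3, 5, 4, 6, 7, 8]

[2, 1, 3, 5, 4, 6, 7, 8]


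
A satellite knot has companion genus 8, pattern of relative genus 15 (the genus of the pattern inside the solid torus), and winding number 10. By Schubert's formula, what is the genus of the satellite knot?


Schubert: g(satellite) = g_rel(pattern) + |winding| * g(companion),
where g_rel(pattern) is the genus of the pattern relative to the solid torus.
= 15 + 10 * 8
= 15 + 80 = 95

95


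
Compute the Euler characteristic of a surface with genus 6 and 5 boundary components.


chi = 2 - 2g - b
= 2 - 2*6 - 5
= 2 - 12 - 5 = -15

-15


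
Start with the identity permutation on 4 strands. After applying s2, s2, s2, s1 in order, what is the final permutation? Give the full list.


Starting with identity [1, 2, 3, 4].
Apply generators in sequence:
  After s2: [1, 3, 2, 4]
  After s2: [1, 2, 3, 4]
  After s2: [1, 3, 2, 4]
  After s1: [3, 1, 2, 4]
Final permutation: [3, 1, 2, 4]

[3, 1, 2, 4]


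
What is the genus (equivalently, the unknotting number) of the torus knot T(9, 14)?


For a torus knot T(p,q), both the unknotting number and genus equal (p-1)(q-1)/2.
= (9-1)(14-1)/2
= 8*13/2
= 104/2 = 52

52


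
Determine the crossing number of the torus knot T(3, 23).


For a torus knot T(p, q) with gcd(p,q)=1,
the crossing number is min(p*(q-1), q*(p-1)).
p*(q-1) = 3*22 = 66
q*(p-1) = 23*2 = 46
min(66, 46) = 46

46


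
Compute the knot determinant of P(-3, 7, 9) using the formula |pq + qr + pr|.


Step 1: Compute pq + qr + pr.
pq = (-3)*7 = -21
qr = 7*9 = 63
pr = (-3)*9 = -27
pq + qr + pr = -21 + 63 + (-27) = 15
Step 2: Take absolute value.
det(P(-3,7,9)) = |15| = 15

15


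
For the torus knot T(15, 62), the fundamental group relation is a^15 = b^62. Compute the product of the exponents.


The relation is a^15 = b^62.
Product of exponents = 15 * 62
= 930

930


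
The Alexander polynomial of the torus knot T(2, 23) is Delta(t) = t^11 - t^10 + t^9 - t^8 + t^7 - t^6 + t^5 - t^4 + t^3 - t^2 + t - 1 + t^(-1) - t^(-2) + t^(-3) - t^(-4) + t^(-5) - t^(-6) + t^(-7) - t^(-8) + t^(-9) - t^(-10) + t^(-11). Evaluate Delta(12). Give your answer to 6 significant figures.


Substituting t = 12 into Delta(t) = t^11 - t^10 + t^9 - t^8 + t^7 - t^6 + t^5 - t^4 + t^3 - t^2 + t - 1 + t^(-1) - t^(-2) + t^(-3) - t^(-4) + t^(-5) - t^(-6) + t^(-7) - t^(-8) + t^(-9) - t^(-10) + t^(-11):
Term values: (743008370688) + (-61917364224) + (5159780352) + (-429981696) + (35831808) + (-2985984) + (248832) + (-20736) + (1728) + (-144) + (12) + (-1) + (0.0833333) + (-0.00694444) + (0.000578704) + (-4.82253e-05) + (4.01878e-06) + (-3.34898e-07) + (2.79082e-08) + (-2.32568e-09) + (1.93807e-10) + (-1.61506e-11) + (1.34588e-12)
Sum = 6.858538806e+11
Rounded to 6 significant figures: 6.85854e+11

6.85854e+11


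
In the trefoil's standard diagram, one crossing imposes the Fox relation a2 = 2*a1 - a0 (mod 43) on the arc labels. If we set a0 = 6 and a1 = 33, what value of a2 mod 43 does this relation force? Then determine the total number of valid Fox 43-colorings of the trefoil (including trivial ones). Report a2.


Step 1: Apply the given crossing relation 2*a1 - a0 - a2 = 0 (mod 43).
  a2 = 2*a1 - a0 mod 43
  a2 = 2*33 - 6 mod 43
  a2 = 66 - 6 mod 43
  a2 = 60 mod 43 = 17
Step 2: The trefoil has determinant 3.
  Number of Fox p-colorings (p prime) is p^2 if p = 3, else p.
  Since 43 does not divide 3, only trivial (constant) colorings exist.
  (So the trial a0 = 6, a1 = 33 with a0 != a1 does NOT extend to a valid coloring of the whole trefoil: the other two crossing relations require 3*(a1 - a0) = 0 (mod 43), which fails.)
  Total colorings = 43
Step 3: a2 = 17, total Fox 43-colorings = 43

17


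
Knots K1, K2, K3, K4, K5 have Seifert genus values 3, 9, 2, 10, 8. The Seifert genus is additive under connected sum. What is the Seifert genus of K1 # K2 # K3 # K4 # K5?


The Seifert genus is additive under connected sum.
Seifert genus(K1 # K2 # K3 # K4 # K5) = (3) + (9) + (2) + (10) + (8)
= 32

32


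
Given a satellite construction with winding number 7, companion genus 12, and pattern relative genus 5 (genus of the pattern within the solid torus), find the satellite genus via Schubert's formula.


Schubert: g(satellite) = g_rel(pattern) + |winding| * g(companion),
where g_rel(pattern) is the genus of the pattern relative to the solid torus.
= 5 + 7 * 12
= 5 + 84 = 89

89


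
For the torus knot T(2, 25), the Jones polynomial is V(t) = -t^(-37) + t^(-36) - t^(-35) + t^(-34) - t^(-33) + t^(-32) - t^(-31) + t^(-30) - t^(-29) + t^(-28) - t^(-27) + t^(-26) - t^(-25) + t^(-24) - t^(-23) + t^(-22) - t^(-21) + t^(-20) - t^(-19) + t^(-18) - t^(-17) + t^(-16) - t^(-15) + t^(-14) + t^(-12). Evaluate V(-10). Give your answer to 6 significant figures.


Substituting t = -10 into V(t) = -t^(-37) + t^(-36) - t^(-35) + t^(-34) - t^(-33) + t^(-32) - t^(-31) + t^(-30) - t^(-29) + t^(-28) - t^(-27) + t^(-26) - t^(-25) + t^(-24) - t^(-23) + t^(-22) - t^(-21) + t^(-20) - t^(-19) + t^(-18) - t^(-17) + t^(-16) - t^(-15) + t^(-14) + t^(-12):
  (-)t^(-37) = 1e-37
  (+)t^(-36) = 1e-36
  (-)t^(-35) = 1e-35
  (+)t^(-34) = 1e-34
  (-)t^(-33) = 1e-33
  (+)t^(-32) = 1e-32
  (-)t^(-31) = 1e-31
  (+)t^(-30) = 1e-30
  (-)t^(-29) = 1e-29
  (+)t^(-28) = 1e-28
  (-)t^(-27) = 1e-27
  (+)t^(-26) = 1e-26
  (-)t^(-25) = 1e-25
  (+)t^(-24) = 1e-24
  (-)t^(-23) = 1e-23
  (+)t^(-22) = 1e-22
  (-)t^(-21) = 1e-21
  (+)t^(-20) = 1e-20
  (-)t^(-19) = 1e-19
  (+)t^(-18) = 1e-18
  (-)t^(-17) = 1e-17
  (+)t^(-16) = 1e-16
  (-)t^(-15) = 1e-15
  (+)t^(-14) = 1e-14
  (+)t^(-12) = 1e-12
Sum = (1e-37) + (1e-36) + (1e-35) + (1e-34) + (1e-33) + (1e-32) + (1e-31) + (1e-30) + (1e-29) + (1e-28) + (1e-27) + (1e-26) + (1e-25) + (1e-24) + (1e-23) + (1e-22) + (1e-21) + (1e-20) + (1e-19) + (1e-18) + (1e-17) + (1e-16) + (1e-15) + (1e-14) + (1e-12)
= 1.011111111e-12
Rounded to 6 significant figures: 1.01111e-12

1.01111e-12


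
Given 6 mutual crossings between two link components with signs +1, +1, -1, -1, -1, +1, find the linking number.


Step 1: Count positive crossings: 3
Step 2: Count negative crossings: 3
Step 3: Sum of signs = 3 - 3 = 0
Step 4: Linking number = sum/2 = 0/2 = 0

0


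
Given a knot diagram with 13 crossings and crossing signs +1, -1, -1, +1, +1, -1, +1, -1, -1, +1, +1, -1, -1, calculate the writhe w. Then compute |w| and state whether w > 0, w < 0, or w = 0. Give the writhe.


Step 1: Count positive crossings (+1).
Positive crossings: 6
Step 2: Count negative crossings (-1).
Negative crossings: 7
Step 3: Writhe = (positive) - (negative)
w = 6 - 7 = -1
Step 4: |w| = 1, and w is negative

-1


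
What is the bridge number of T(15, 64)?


The bridge number of T(p,q) is min(p,q).
min(15, 64) = 15

15


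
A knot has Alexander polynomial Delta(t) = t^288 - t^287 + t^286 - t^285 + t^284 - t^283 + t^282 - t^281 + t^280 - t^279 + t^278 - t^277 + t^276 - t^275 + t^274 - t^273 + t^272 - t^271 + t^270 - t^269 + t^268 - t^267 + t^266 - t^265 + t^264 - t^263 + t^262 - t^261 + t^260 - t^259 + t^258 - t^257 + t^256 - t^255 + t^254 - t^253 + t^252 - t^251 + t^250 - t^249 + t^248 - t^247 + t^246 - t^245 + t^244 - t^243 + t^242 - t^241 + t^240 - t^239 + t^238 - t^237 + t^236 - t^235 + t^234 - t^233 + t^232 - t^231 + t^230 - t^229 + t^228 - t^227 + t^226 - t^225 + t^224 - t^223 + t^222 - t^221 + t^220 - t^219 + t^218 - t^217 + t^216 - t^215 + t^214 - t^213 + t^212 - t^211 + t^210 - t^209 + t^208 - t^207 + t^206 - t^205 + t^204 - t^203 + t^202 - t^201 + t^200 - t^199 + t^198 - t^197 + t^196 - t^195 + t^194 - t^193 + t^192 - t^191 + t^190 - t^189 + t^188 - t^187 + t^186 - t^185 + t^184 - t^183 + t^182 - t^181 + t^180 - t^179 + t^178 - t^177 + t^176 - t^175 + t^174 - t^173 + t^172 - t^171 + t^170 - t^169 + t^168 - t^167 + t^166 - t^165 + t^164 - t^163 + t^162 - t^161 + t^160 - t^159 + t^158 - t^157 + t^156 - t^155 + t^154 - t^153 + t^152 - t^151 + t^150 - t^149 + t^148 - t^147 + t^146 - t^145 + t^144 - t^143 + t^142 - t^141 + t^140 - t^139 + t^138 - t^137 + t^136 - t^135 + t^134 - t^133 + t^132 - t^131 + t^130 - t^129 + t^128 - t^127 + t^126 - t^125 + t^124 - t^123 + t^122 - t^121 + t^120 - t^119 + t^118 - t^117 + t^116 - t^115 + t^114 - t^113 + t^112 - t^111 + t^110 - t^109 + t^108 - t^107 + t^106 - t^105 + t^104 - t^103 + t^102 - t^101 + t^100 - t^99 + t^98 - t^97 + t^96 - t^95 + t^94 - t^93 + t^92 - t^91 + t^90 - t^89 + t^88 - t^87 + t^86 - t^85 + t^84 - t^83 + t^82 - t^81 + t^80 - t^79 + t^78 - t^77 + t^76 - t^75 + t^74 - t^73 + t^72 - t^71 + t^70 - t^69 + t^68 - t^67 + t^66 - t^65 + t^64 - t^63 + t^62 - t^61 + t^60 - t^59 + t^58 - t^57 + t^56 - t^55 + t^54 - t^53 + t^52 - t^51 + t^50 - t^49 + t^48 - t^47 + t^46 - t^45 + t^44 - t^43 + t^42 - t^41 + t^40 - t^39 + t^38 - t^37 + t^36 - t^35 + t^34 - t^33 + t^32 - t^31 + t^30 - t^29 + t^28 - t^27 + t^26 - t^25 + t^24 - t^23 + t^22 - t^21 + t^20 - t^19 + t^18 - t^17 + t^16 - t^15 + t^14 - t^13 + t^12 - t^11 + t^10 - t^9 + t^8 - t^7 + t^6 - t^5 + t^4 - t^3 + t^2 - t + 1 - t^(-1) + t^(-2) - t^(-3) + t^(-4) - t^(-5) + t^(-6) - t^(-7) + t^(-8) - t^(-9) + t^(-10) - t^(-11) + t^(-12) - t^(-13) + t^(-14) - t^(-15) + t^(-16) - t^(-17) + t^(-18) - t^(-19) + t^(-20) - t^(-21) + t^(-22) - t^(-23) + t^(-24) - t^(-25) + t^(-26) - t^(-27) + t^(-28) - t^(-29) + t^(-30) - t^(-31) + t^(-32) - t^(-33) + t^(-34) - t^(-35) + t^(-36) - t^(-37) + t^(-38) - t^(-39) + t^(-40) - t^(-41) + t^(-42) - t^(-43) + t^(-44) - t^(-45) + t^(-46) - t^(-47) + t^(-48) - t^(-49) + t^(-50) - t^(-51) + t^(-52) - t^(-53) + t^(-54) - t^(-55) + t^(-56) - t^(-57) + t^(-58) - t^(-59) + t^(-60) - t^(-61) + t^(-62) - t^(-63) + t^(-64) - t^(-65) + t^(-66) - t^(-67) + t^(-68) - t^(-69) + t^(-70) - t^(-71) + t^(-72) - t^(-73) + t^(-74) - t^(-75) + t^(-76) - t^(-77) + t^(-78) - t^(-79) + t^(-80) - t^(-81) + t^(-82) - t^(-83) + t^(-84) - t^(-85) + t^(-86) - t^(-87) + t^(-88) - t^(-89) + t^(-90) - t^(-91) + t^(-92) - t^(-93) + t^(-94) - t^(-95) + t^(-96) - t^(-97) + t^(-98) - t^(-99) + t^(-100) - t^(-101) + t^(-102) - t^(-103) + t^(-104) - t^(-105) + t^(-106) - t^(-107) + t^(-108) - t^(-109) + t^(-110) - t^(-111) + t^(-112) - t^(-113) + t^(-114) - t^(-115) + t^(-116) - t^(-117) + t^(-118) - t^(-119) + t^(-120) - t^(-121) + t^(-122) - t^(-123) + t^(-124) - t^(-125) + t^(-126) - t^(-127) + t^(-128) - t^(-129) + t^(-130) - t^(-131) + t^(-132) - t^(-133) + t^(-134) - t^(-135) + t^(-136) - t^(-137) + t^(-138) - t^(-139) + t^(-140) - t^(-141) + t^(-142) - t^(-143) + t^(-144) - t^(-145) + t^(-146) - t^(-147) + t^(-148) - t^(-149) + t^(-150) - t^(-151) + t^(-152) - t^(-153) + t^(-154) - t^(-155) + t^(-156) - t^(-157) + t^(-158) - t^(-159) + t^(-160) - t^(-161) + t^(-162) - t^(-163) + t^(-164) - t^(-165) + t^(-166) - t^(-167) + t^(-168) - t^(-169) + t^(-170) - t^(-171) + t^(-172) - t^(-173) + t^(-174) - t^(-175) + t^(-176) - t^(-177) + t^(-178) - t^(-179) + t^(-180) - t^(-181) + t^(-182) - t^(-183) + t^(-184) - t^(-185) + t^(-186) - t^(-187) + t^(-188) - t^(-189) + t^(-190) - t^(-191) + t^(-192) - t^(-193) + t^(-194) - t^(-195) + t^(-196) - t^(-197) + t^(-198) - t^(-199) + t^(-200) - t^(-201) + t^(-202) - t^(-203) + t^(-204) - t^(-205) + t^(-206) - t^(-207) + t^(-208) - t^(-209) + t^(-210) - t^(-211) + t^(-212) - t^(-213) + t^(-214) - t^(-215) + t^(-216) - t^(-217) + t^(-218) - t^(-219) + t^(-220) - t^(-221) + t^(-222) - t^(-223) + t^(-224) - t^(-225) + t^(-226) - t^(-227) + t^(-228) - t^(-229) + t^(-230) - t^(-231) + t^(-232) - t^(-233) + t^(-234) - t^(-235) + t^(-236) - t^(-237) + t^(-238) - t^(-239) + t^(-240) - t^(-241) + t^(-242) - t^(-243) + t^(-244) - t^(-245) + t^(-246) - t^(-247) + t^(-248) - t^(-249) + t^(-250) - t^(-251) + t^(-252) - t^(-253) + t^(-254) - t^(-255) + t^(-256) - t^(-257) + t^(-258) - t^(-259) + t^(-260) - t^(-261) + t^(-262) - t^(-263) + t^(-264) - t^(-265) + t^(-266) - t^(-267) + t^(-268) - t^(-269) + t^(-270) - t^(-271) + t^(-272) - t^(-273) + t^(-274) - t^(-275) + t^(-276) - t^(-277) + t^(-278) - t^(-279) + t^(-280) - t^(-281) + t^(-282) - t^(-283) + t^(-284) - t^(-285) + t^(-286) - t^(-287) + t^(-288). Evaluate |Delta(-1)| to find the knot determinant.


Step 1: The polynomial has 577 terms with alternating signs, exponents from 288 down to -288.
Step 2: Substitute t = -1. The i-th term has coefficient (-1)^i and exponent (m-i),
  so its value is (-1)^i * (-1)^(m-i) = (-1)^m = 1 for every i.
Step 3: All 577 terms equal 1, so Delta(-1) = 577 * (1) = 577
Step 4: |Delta(-1)| = 577

577


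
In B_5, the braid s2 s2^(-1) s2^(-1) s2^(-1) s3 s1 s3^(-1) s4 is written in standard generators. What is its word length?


The word length counts the number of generators (including inverses).
Listing each generator: s2, s2^(-1), s2^(-1), s2^(-1), s3, s1, s3^(-1), s4
There are 8 generators in this braid word.

8


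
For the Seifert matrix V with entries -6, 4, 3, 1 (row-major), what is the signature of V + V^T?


Step 1: V + V^T = [[-12, 7], [7, 2]]
Step 2: trace = -10, det = -73
Step 3: Discriminant = (-10)^2 - 4*(-73) = 392
Step 4: Eigenvalues: 4.89949, -14.8995
Step 5: Signature = (# positive eigenvalues) - (# negative eigenvalues) = 0

0


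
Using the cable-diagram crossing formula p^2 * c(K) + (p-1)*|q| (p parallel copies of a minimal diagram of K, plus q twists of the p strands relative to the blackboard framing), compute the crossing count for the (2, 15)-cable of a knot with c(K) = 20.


Step 1: Each of the c(K) crossings of the companion diagram becomes p*p = p^2 crossings among the p parallel strands, and each of the |q| twists s_1 s_2 ... s_(p-1) adds (p-1) crossings.
  Crossings = p^2 * c(K) + (p-1)*|q|
Step 2: = 2^2 * 20 + (2-1)*15
Step 3: = 4*20 + 1*15
Step 4: = 80 + 15 = 95

95


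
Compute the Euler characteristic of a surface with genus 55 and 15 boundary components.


chi = 2 - 2g - b
= 2 - 2*55 - 15
= 2 - 110 - 15 = -123

-123


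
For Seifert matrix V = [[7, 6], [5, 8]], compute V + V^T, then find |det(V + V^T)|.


Step 1: Form V + V^T where V = [[7, 6], [5, 8]]
  V^T = [[7, 5], [6, 8]]
  V + V^T = [[14, 11], [11, 16]]
Step 2: det(V + V^T) = 14*16 - 11*11
  = 224 - 121 = 103
Step 3: Knot determinant = |det(V + V^T)| = |103| = 103

103


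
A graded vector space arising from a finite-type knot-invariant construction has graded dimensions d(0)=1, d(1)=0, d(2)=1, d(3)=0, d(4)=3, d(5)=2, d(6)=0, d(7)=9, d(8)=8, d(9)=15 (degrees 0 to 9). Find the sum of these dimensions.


Total dimension = d(0) + d(1) + ... + d(9)
= 1 + 0 + 1 + 0 + 3 + 2 + 0 + 9 + 8 + 15
= 39

39


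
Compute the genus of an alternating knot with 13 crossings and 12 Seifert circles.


For alternating knots, g = (c - s + 1)/2.
= (13 - 12 + 1)/2
= 2/2 = 1

1


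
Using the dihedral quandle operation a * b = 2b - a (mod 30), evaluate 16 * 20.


16 * 20 = 2*20 - 16 mod 30
= 40 - 16 mod 30
= 24 mod 30 = 24

24


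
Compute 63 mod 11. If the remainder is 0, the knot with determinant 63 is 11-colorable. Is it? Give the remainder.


Step 1: A knot is p-colorable if and only if p divides its determinant.
Step 2: Compute 63 mod 11.
63 = 5 * 11 + 8
Step 3: 63 mod 11 = 8
Step 4: The knot is 11-colorable: no

8


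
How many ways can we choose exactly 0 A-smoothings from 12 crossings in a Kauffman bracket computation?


We choose which 0 of 12 crossings get A-smoothings.
C(12, 0) = 12! / (0! * 12!)
= 1

1


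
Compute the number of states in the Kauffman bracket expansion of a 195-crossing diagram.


Each crossing contributes 2 choices (A-smoothing or B-smoothing).
Total states = 2^195 = 50216813883093446110686315385661331328818843555712276103168

50216813883093446110686315385661331328818843555712276103168


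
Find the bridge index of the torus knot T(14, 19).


The bridge number of T(p,q) is min(p,q).
min(14, 19) = 14

14


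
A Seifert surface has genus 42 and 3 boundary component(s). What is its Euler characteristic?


chi = 2 - 2g - b
= 2 - 2*42 - 3
= 2 - 84 - 3 = -85

-85


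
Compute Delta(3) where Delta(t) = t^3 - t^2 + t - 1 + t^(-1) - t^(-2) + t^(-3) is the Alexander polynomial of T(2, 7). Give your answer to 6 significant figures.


Substituting t = 3 into Delta(t) = t^3 - t^2 + t - 1 + t^(-1) - t^(-2) + t^(-3):
Term values: (27) + (-9) + (3) + (-1) + (0.333333) + (-0.111111) + (0.037037)
Sum = 20.25925926
Rounded to 6 significant figures: 20.2593

20.2593


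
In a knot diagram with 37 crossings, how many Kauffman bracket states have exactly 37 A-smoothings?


We choose which 37 of 37 crossings get A-smoothings.
C(37, 37) = 37! / (37! * 0!)
= 1

1


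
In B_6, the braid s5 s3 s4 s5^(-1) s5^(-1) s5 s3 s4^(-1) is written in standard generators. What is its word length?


The word length counts the number of generators (including inverses).
Listing each generator: s5, s3, s4, s5^(-1), s5^(-1), s5, s3, s4^(-1)
There are 8 generators in this braid word.

8


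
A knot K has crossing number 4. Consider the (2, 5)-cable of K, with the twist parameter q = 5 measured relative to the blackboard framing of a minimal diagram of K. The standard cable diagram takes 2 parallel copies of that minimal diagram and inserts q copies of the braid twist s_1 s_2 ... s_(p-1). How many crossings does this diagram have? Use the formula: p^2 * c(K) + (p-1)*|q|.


Step 1: Each of the c(K) crossings of the companion diagram becomes p*p = p^2 crossings among the p parallel strands, and each of the |q| twists s_1 s_2 ... s_(p-1) adds (p-1) crossings.
  Crossings = p^2 * c(K) + (p-1)*|q|
Step 2: = 2^2 * 4 + (2-1)*5
Step 3: = 4*4 + 1*5
Step 4: = 16 + 5 = 21

21


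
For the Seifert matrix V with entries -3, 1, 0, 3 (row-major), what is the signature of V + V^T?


Step 1: V + V^T = [[-6, 1], [1, 6]]
Step 2: trace = 0, det = -37
Step 3: Discriminant = 0^2 - 4*(-37) = 148
Step 4: Eigenvalues: 6.08276, -6.08276
Step 5: Signature = (# positive eigenvalues) - (# negative eigenvalues) = 0

0


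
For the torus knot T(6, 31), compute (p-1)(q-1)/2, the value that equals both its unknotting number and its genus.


For a torus knot T(p,q), both the unknotting number and genus equal (p-1)(q-1)/2.
= (6-1)(31-1)/2
= 5*30/2
= 150/2 = 75

75


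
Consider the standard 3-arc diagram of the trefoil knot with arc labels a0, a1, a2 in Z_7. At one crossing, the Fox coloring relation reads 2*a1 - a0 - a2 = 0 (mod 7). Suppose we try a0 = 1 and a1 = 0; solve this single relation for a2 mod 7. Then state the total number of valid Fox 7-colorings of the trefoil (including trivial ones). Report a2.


Step 1: Apply the given crossing relation 2*a1 - a0 - a2 = 0 (mod 7).
  a2 = 2*a1 - a0 mod 7
  a2 = 2*0 - 1 mod 7
  a2 = 0 - 1 mod 7
  a2 = -1 mod 7 = 6
Step 2: The trefoil has determinant 3.
  Number of Fox p-colorings (p prime) is p^2 if p = 3, else p.
  Since 7 does not divide 3, only trivial (constant) colorings exist.
  (So the trial a0 = 1, a1 = 0 with a0 != a1 does NOT extend to a valid coloring of the whole trefoil: the other two crossing relations require 3*(a1 - a0) = 0 (mod 7), which fails.)
  Total colorings = 7
Step 3: a2 = 6, total Fox 7-colorings = 7

6


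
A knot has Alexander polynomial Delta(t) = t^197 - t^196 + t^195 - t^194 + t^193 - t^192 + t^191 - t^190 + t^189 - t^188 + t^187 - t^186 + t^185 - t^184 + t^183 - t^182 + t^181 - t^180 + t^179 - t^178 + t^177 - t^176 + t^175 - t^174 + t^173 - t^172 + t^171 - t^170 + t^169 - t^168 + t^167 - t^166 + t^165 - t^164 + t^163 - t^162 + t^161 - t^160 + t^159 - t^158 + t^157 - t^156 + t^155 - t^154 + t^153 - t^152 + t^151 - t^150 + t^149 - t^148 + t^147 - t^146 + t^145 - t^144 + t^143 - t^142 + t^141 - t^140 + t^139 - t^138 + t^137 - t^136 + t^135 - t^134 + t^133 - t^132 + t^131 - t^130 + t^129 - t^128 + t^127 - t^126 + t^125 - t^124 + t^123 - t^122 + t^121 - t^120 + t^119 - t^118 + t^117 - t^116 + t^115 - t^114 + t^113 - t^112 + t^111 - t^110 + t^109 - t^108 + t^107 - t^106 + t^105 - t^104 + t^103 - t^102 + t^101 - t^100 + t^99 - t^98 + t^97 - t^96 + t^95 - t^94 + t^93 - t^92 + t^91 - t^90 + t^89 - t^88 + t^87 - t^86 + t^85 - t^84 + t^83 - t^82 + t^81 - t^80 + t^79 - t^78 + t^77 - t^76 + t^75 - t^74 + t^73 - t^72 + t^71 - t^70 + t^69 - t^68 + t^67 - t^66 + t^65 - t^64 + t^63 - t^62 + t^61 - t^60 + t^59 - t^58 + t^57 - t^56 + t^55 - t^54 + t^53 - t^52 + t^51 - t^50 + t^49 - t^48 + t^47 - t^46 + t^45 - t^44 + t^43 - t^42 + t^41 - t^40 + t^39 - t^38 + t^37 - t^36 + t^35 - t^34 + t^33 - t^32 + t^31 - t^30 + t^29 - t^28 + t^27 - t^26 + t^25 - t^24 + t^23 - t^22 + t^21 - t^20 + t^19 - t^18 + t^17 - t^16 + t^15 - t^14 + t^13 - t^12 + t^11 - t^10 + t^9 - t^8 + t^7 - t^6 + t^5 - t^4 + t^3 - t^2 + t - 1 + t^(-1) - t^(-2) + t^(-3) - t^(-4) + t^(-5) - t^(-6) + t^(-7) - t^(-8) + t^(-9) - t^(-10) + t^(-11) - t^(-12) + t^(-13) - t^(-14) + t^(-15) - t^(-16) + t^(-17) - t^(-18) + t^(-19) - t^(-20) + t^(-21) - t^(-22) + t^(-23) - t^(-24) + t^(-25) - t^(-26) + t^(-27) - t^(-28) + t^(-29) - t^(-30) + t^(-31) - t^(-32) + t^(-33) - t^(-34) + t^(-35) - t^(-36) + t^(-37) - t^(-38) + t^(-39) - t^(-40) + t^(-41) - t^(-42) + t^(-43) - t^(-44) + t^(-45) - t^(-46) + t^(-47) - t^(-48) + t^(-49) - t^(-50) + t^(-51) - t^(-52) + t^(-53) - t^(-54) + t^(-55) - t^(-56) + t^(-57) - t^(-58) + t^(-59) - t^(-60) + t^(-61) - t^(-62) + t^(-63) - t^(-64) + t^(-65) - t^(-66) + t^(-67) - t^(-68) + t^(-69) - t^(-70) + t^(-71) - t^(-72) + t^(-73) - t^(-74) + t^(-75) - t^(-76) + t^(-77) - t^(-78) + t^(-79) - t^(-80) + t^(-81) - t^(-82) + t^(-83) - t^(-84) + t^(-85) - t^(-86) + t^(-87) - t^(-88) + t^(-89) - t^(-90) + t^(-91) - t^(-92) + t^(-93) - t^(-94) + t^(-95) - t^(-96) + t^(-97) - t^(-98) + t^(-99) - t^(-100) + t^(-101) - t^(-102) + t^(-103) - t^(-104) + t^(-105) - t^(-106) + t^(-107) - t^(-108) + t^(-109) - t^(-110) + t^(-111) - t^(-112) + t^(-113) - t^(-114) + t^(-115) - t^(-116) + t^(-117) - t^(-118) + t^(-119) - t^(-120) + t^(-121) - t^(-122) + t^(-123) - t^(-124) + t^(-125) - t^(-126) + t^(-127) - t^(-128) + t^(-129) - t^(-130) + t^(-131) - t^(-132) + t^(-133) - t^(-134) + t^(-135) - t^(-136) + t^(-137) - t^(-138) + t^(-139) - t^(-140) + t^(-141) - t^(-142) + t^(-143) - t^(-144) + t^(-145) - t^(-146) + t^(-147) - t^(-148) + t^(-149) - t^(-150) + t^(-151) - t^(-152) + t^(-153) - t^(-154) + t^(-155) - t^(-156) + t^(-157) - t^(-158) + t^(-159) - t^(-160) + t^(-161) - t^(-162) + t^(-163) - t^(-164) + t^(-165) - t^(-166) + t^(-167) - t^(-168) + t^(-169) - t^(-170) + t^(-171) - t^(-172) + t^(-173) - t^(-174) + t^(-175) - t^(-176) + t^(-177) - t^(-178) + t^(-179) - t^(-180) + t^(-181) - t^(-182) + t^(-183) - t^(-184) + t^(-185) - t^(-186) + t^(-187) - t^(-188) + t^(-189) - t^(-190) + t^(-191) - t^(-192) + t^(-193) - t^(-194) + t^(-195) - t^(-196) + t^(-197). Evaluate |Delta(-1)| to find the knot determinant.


Step 1: The polynomial has 395 terms with alternating signs, exponents from 197 down to -197.
Step 2: Substitute t = -1. The i-th term has coefficient (-1)^i and exponent (m-i),
  so its value is (-1)^i * (-1)^(m-i) = (-1)^m = -1 for every i.
Step 3: All 395 terms equal -1, so Delta(-1) = 395 * (-1) = -395
Step 4: |Delta(-1)| = 395

395


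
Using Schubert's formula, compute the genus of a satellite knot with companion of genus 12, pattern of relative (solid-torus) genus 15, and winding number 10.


Schubert: g(satellite) = g_rel(pattern) + |winding| * g(companion),
where g_rel(pattern) is the genus of the pattern relative to the solid torus.
= 15 + 10 * 12
= 15 + 120 = 135

135


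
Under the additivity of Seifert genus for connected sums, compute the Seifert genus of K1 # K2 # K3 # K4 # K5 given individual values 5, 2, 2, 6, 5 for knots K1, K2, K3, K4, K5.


The Seifert genus is additive under connected sum.
Seifert genus(K1 # K2 # K3 # K4 # K5) = (5) + (2) + (2) + (6) + (5)
= 20

20
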